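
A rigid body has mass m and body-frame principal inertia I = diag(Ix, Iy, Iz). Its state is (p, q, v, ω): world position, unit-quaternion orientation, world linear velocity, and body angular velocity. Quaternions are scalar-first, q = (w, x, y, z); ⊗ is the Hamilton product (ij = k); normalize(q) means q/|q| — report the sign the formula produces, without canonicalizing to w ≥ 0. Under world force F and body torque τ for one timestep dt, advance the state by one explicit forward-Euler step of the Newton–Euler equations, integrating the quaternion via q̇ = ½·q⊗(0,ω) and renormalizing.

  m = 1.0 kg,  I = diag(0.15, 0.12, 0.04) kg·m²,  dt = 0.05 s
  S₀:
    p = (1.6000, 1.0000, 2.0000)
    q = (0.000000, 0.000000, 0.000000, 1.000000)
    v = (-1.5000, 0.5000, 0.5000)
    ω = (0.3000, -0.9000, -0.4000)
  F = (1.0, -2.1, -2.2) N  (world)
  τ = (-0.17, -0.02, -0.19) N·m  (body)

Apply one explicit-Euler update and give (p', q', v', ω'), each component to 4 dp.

p' = (1.5250, 1.0250, 2.0250)
q' = (0.0100, 0.0225, 0.0075, 0.9997)
v' = (-1.4500, 0.3950, 0.3900)
ω' = (0.2529, -0.9028, -0.6476)

p' = p + v·dt = (1.5250, 1.0250, 2.0250)
v' = v + a·dt = (-1.4500, 0.3950, 0.3900)
α = I⁻¹(τ − ω×Iω) = (-0.9413, -0.0567, -4.9525)
new body rate ω' = (0.2529, -0.9028, -0.6476)
Hamilton product q⊗(0,ω) = (0.4000000, 0.9000000, 0.3000000, 0.0000000)
q + ½dt·q⊗(0,ω), renormalized = (0.0100, 0.0225, 0.0075, 0.9997)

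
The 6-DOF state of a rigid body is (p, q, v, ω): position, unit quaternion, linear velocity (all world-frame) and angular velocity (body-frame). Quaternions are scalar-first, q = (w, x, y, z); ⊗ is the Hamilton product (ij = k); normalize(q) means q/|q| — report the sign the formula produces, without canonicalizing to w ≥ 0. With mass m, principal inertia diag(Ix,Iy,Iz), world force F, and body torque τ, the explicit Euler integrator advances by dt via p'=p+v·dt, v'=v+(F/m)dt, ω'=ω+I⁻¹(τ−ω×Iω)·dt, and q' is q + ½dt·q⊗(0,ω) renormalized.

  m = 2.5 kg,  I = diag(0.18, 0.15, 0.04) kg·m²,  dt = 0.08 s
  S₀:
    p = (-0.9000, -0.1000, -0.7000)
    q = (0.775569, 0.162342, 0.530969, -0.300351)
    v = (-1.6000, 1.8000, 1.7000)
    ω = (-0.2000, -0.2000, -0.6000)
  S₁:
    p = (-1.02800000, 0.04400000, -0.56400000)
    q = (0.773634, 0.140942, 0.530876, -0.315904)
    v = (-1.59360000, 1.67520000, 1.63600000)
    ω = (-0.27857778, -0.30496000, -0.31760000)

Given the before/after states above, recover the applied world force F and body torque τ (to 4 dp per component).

F = (0.2000, -3.9000, -2.0000)
τ = (-0.1900, -0.1800, 0.1400)

Δv = v₁−v₀ = (0.00640000, -0.12480000, -0.06400000)
F = m·Δv/dt = (0.2000, -3.9000, -2.0000)
rate change Δω = (-0.07857778, -0.10496000, 0.28240000)
applied torque τ = (-0.1900, -0.1800, 0.1400)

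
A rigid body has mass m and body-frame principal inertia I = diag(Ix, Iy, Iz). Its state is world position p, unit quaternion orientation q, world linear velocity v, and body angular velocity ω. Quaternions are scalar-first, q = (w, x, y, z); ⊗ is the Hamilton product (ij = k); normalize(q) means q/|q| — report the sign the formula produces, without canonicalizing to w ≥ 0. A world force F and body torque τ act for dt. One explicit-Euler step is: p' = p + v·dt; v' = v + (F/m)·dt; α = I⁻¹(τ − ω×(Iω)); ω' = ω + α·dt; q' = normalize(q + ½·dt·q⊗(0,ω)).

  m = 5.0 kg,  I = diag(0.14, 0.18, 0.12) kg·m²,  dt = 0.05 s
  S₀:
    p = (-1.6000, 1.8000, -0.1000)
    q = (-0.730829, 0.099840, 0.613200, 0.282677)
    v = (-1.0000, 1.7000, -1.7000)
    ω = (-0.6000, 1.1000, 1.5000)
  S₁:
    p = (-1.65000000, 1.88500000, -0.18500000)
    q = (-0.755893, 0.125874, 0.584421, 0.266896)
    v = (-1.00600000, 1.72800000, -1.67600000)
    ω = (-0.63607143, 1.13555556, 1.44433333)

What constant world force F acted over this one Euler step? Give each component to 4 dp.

F = (-0.6000, 2.8000, 2.4000)

v₁ − v₀ = (-0.00600000, 0.02800000, 0.02400000)
applied force F = (-0.6000, 2.8000, 2.4000)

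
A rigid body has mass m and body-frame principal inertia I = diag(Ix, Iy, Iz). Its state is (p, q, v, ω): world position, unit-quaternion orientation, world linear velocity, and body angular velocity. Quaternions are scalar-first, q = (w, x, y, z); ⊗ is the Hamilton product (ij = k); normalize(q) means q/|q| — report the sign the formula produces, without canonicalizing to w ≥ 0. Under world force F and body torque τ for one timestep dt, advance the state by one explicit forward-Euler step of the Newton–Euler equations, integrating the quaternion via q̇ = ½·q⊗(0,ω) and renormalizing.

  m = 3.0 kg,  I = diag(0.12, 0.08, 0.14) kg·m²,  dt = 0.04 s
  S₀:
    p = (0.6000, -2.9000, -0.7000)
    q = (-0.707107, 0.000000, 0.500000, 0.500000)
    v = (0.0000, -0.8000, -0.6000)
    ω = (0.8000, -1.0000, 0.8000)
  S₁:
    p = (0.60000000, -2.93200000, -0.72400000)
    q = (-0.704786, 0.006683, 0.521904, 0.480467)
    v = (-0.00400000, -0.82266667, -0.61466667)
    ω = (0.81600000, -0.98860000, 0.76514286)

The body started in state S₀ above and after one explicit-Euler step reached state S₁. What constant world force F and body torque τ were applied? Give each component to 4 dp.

ω₁ − ω₀ = (0.01600000, 0.01140000, -0.03485714)
precession coupling = (-0.0480, -0.0128, 0.0320)
τ = I·(Δω/dt) + ω₀×(Iω₀) = (0.0000, 0.0100, -0.0900)
v₁ − v₀ = (-0.00400000, -0.02266667, -0.01466667)
F = m·Δv/dt = (-0.3000, -1.7000, -1.1000)

F = (-0.3000, -1.7000, -1.1000)
τ = (0.0000, 0.0100, -0.0900)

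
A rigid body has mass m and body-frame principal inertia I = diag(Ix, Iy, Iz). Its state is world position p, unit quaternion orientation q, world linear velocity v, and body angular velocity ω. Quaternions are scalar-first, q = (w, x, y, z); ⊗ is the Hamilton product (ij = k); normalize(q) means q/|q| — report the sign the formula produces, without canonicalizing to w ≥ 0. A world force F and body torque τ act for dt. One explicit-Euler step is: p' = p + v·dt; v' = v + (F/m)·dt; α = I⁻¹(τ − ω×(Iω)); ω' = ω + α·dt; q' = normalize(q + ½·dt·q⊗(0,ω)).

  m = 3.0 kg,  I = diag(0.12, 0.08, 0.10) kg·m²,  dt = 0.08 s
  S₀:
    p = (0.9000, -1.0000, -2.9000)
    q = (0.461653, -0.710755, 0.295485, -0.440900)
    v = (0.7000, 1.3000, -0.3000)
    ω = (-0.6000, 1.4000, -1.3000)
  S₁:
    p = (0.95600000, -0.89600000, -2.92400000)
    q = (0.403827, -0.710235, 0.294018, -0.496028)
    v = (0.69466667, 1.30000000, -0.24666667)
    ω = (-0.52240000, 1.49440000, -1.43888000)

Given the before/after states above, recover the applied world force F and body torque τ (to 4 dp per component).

velocity change Δv = (-0.00533333, 0.00000000, 0.05333333)
F = m·Δv/dt = (-0.2000, 0.0000, 2.0000)
ω₁ − ω₀ = (0.07760000, 0.09440000, -0.13888000)
gyro term ω₀×Iω₀ = (-0.0364, 0.0156, 0.0336)
I·α + gyro = (0.0800, 0.1100, -0.1400)

F = (-0.2000, 0.0000, 2.0000)
τ = (0.0800, 0.1100, -0.1400)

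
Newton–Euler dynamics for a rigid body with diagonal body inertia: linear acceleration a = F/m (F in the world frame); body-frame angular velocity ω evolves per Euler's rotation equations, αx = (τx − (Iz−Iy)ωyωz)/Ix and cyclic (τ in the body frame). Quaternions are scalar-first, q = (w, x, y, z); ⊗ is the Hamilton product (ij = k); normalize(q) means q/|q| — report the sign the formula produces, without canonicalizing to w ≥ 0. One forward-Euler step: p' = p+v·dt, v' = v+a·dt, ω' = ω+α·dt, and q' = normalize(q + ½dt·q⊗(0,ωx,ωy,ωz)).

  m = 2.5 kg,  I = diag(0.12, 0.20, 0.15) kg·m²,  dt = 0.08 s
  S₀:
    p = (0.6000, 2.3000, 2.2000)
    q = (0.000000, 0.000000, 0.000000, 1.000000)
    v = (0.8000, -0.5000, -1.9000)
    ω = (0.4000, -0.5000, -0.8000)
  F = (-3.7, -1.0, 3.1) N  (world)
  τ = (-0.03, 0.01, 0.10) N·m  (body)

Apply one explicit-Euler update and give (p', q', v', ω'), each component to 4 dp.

p' = (0.6640, 2.2600, 2.0480)
q' = (0.0320, 0.0200, 0.0160, 0.9992)
v' = (0.6816, -0.5320, -1.8008)
ω' = (0.3933, -0.4998, -0.7381)

a = F/m = (-1.4800, -0.4000, 1.2400)
p' = p + v·dt = (0.6640, 2.2600, 2.0480)
v' = v + a·dt = (0.6816, -0.5320, -1.8008)
α = I⁻¹(τ − ω×Iω) = (-0.0833, 0.0020, 0.7733)
new body rate ω' = (0.3933, -0.4998, -0.7381)
Hamilton product q⊗(0,ω) = (0.8000000, 0.5000000, 0.4000000, 0.0000000)
q + ½dt·q⊗(0,ω), renormalized = (0.0320, 0.0200, 0.0160, 0.9992)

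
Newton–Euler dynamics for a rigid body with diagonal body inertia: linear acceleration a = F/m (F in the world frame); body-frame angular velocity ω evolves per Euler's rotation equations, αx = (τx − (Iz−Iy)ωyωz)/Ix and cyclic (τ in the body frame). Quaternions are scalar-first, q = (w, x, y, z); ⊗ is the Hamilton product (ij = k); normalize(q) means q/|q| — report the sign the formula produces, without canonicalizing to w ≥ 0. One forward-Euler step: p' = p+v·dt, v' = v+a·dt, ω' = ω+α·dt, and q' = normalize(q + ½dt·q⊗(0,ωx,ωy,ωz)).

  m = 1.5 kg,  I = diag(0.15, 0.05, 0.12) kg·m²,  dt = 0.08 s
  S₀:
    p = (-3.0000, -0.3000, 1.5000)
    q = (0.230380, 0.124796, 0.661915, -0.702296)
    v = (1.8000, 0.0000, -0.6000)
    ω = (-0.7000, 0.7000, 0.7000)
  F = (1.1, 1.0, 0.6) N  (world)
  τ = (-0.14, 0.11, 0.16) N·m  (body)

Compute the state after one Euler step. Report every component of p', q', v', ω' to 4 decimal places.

ω×(Iω) gyroscopic = (0.0343, -0.0147, 0.0490)
angular accel α = (-1.1620, 2.4940, 0.9250)
new body rate ω' = (-0.7930, 0.8995, 0.7740)
2q̇ = q⊗(0,ω) = (0.1156239, 0.7936817, 0.5655160, 0.7119637)
q + ½dt·q⊗(0,ω), renormalized = (0.2347, 0.1564, 0.6837, -0.6730)
a = (0.7333, 0.6667, 0.4000)
p' = p + v·dt = (-2.8560, -0.3000, 1.4520)
new velocity v' = (1.8587, 0.0533, -0.5680)

p' = (-2.8560, -0.3000, 1.4520)
q' = (0.2347, 0.1564, 0.6837, -0.6730)
v' = (1.8587, 0.0533, -0.5680)
ω' = (-0.7930, 0.8995, 0.7740)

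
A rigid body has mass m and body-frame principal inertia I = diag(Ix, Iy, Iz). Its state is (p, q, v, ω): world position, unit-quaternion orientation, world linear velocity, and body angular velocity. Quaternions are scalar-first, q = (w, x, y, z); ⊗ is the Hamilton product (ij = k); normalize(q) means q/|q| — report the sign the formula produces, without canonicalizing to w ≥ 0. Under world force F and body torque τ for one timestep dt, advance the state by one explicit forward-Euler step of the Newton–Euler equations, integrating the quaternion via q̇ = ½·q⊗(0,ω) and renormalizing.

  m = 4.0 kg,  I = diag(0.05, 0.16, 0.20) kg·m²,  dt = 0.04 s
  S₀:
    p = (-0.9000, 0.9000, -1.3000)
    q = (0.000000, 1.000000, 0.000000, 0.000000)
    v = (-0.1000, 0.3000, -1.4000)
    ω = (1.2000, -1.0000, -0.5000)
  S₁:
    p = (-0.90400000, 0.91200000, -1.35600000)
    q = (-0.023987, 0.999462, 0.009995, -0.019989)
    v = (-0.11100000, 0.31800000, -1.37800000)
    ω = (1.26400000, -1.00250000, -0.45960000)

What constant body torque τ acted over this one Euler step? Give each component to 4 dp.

τ = (0.1000, 0.0800, 0.0700)

Δω = ω₁−ω₀ = (0.06400000, -0.00250000, 0.04040000)
precession coupling = (0.0200, 0.0900, -0.1320)
applied torque τ = (0.1000, 0.0800, 0.0700)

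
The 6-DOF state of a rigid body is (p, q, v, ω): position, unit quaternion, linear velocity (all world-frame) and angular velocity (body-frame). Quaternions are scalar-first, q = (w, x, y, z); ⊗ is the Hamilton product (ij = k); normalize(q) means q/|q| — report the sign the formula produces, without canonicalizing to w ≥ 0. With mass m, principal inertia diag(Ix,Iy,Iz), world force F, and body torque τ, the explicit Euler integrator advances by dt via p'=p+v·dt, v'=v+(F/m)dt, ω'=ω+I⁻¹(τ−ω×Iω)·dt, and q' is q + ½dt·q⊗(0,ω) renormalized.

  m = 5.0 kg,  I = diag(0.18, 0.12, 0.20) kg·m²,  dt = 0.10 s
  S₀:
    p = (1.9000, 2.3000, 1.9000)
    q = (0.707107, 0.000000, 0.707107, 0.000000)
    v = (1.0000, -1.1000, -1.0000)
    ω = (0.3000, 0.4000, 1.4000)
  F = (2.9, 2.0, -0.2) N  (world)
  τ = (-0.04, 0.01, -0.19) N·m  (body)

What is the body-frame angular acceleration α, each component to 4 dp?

α = (-0.4711, 0.1533, -0.9140)

gyro term ω×Iω = (0.0448, -0.0084, -0.0072)
α = I⁻¹(τ − ω×Iω) = (-0.4711, 0.1533, -0.9140)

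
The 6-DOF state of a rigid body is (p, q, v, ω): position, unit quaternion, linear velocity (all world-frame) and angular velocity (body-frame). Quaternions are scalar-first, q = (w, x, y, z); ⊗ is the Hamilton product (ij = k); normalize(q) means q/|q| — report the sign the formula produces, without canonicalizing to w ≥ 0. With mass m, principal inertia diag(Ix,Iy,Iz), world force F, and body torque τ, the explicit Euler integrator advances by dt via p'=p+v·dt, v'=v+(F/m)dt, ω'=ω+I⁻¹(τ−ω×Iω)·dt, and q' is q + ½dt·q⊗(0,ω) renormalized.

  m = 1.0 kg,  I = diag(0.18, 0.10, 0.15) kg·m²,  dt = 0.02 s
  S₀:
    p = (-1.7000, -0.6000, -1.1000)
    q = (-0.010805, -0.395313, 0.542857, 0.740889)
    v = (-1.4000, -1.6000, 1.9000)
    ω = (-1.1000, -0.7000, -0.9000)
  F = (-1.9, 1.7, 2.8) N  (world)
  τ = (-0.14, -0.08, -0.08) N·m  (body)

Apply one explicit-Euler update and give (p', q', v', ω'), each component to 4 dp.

gyro term ω×Iω = (0.0315, 0.0297, -0.0616)
(τ − ω×Iω)/I = (-0.9528, -1.0970, -0.1227)
ω + α·dt = (-1.1191, -0.7219, -0.9025)
2q̇ = q⊗(0,ω) = (0.6119557, 0.0419365, -1.1631961, 0.8835863)
q + ½dt·q⊗(0,ω), renormalized = (-0.0047, -0.3948, 0.5312, 0.7496)
linear accel F/m = (-1.9000, 1.7000, 2.8000)
p' = p + v·dt = (-1.7280, -0.6320, -1.0620)
v' = v + a·dt = (-1.4380, -1.5660, 1.9560)

p' = (-1.7280, -0.6320, -1.0620)
q' = (-0.0047, -0.3948, 0.5312, 0.7496)
v' = (-1.4380, -1.5660, 1.9560)
ω' = (-1.1191, -0.7219, -0.9025)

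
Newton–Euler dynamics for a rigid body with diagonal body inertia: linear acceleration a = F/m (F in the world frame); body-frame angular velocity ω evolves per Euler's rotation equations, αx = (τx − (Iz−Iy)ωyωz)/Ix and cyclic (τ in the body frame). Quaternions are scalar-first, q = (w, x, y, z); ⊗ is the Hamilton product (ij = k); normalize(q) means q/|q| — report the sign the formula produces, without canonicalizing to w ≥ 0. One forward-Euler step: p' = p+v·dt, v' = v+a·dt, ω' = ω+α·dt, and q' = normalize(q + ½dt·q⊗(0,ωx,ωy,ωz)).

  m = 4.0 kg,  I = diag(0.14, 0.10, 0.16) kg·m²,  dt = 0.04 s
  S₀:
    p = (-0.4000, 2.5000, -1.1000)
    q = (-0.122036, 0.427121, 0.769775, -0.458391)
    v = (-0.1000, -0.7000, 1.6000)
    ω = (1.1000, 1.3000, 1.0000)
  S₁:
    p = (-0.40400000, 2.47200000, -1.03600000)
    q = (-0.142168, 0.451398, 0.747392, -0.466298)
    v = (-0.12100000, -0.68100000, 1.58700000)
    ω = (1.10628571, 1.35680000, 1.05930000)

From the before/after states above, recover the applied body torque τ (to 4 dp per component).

τ = (0.1000, 0.1200, 0.1800)

ω₁ − ω₀ = (0.00628571, 0.05680000, 0.05930000)
I·α + gyro = (0.1000, 0.1200, 0.1800)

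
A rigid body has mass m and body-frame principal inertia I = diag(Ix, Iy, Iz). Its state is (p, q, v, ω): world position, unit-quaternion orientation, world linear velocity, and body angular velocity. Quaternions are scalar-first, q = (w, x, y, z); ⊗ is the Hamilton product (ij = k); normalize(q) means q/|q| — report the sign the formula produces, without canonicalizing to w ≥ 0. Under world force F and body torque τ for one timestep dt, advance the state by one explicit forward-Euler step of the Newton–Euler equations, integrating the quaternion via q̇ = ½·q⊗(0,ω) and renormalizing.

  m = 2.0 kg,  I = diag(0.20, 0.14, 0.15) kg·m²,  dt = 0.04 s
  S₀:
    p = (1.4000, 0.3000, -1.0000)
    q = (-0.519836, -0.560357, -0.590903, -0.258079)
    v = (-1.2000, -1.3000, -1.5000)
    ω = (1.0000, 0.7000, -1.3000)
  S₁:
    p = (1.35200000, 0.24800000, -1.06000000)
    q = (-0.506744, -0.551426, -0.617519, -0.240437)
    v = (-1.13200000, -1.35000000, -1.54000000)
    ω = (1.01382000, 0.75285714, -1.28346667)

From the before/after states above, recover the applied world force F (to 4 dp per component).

velocity change Δv = (0.06800000, -0.05000000, -0.04000000)
m·(v₁−v₀)/dt = (3.4000, -2.5000, -2.0000)

F = (3.4000, -2.5000, -2.0000)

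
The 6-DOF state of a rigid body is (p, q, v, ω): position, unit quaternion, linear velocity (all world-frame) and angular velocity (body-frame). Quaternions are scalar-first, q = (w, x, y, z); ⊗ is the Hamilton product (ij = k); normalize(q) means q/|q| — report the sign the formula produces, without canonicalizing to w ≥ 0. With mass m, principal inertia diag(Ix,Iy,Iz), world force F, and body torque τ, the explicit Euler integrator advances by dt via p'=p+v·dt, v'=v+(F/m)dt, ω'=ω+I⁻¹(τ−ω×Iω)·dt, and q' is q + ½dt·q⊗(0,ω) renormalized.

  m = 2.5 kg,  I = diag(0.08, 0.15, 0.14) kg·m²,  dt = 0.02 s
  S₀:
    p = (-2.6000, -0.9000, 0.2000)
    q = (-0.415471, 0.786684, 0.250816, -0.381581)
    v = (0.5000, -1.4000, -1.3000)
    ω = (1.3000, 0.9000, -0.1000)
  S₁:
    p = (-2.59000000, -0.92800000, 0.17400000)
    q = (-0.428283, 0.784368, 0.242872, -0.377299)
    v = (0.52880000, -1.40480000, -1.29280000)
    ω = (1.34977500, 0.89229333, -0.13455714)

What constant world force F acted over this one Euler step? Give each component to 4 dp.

Δv = v₁−v₀ = (0.02880000, -0.00480000, 0.00720000)
m·(v₁−v₀)/dt = (3.6000, -0.6000, 0.9000)

F = (3.6000, -0.6000, 0.9000)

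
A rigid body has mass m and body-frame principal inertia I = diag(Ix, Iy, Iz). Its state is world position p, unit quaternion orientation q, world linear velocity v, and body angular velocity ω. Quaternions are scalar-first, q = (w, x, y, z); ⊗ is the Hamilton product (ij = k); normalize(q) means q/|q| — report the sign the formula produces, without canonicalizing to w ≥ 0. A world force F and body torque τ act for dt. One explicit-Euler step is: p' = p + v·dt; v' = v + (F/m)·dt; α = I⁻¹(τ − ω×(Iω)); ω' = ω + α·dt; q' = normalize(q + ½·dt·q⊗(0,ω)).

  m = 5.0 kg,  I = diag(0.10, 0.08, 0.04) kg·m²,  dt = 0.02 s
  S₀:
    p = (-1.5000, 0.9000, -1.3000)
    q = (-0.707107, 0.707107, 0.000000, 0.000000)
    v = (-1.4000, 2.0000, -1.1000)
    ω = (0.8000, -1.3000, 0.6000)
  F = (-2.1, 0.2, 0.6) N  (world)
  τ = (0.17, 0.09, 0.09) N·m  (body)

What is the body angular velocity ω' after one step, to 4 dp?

angular accel α = (1.3880, 0.7650, 1.7300)
ω' = ω + α·dt = (0.8278, -1.2847, 0.6346)

ω' = (0.8278, -1.2847, 0.6346)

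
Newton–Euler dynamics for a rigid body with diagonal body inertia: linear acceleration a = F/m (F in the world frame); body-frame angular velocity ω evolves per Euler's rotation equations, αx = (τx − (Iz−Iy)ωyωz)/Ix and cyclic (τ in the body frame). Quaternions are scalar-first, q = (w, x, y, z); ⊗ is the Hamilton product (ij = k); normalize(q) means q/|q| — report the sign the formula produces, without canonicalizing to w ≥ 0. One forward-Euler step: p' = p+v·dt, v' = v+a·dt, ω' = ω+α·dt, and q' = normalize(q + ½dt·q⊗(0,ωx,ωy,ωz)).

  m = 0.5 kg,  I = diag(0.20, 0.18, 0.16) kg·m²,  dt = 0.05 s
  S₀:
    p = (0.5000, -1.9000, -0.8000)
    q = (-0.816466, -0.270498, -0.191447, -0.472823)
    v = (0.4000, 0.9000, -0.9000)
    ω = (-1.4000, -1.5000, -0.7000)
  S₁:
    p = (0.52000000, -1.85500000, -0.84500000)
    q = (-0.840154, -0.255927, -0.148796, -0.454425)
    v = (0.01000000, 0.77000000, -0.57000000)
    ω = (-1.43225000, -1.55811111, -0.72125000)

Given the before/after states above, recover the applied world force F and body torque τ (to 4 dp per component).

rate change Δω = (-0.03225000, -0.05811111, -0.02125000)
applied torque τ = (-0.1500, -0.1700, -0.1100)
velocity change Δv = (-0.39000000, -0.13000000, 0.33000000)
F = m·Δv/dt = (-3.9000, -1.3000, 3.3000)

F = (-3.9000, -1.3000, 3.3000)
τ = (-0.1500, -0.1700, -0.1100)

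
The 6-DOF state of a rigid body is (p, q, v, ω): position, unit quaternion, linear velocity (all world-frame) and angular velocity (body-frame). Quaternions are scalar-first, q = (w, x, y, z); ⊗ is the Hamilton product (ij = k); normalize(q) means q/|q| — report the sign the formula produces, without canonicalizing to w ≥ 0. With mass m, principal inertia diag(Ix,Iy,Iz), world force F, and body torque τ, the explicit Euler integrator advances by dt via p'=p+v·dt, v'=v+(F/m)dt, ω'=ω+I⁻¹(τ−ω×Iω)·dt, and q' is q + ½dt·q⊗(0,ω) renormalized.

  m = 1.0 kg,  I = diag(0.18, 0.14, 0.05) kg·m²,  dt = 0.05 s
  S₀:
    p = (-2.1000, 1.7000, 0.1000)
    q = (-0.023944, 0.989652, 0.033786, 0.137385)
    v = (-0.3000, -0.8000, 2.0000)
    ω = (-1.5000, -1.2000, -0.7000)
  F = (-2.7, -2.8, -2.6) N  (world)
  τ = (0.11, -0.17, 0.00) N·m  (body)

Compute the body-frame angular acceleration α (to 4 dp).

α = (1.0311, -2.1893, 1.4400)

gyro term ω×Iω = (-0.0756, 0.1365, -0.0720)
α = I⁻¹(τ − ω×Iω) = (1.0311, -2.1893, 1.4400)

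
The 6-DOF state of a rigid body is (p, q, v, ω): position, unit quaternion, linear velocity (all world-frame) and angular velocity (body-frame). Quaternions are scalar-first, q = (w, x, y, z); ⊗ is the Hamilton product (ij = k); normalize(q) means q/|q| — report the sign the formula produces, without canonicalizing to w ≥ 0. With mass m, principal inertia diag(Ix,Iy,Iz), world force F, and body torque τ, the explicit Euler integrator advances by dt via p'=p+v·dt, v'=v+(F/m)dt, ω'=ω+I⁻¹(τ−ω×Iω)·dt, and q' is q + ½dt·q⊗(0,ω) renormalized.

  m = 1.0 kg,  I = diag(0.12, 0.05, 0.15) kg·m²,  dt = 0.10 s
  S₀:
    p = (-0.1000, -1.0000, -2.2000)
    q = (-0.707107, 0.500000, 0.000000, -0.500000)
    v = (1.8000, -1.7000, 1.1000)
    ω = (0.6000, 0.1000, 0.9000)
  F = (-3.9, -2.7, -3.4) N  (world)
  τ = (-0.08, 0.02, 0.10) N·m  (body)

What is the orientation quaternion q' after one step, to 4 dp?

Hamilton product q⊗(0,ω) = (0.1500000, -0.3742642, -0.8207107, -0.5863963)
q' = normalize(q + ½dt·q⊗(0,ω)) = (-0.6986, 0.4806, -0.0410, -0.5285)

q' = (-0.6986, 0.4806, -0.0410, -0.5285)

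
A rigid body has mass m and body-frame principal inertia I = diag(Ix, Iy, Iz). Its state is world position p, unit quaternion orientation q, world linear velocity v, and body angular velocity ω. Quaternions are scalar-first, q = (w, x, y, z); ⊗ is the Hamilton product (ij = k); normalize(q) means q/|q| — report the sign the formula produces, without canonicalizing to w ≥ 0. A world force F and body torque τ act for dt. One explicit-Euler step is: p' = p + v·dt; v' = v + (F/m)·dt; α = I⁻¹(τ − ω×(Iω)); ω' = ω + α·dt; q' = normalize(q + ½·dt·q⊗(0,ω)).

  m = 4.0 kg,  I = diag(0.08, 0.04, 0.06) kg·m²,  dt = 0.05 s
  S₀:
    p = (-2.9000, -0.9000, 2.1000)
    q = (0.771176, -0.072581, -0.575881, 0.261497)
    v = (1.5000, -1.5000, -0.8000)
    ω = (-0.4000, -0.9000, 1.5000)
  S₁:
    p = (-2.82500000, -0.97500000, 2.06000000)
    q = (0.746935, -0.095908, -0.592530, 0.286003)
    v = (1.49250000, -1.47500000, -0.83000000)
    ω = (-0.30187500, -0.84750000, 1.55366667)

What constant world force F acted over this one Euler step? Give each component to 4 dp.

F = (-0.6000, 2.0000, -2.4000)

v₁ − v₀ = (-0.00750000, 0.02500000, -0.03000000)
applied force F = (-0.6000, 2.0000, -2.4000)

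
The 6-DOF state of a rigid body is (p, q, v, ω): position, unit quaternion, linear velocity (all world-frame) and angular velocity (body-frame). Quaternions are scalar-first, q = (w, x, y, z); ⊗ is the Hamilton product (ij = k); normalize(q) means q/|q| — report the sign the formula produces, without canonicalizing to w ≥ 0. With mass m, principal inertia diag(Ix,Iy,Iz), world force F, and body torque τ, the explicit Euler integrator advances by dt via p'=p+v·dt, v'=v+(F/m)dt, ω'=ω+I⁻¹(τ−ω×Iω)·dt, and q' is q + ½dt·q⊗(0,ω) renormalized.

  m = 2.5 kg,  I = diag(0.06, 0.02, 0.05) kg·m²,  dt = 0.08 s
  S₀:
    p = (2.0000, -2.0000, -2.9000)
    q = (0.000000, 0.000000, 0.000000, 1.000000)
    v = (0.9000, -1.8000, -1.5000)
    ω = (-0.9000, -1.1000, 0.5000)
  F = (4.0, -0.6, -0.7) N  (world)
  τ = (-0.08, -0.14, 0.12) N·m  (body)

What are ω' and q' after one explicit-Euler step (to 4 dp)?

gyro term ω×Iω = (-0.0165, -0.0045, -0.0396)
(τ − ω×Iω)/I = (-1.0583, -6.7750, 3.1920)
ω + α·dt = (-0.9847, -1.6420, 0.7554)
q⊗(0,ω) = (-0.5000000, 1.1000000, -0.9000000, 0.0000000)
updated quaternion q' = (-0.0200, 0.0439, -0.0359, 0.9982)

ω' = (-0.9847, -1.6420, 0.7554)
q' = (-0.0200, 0.0439, -0.0359, 0.9982)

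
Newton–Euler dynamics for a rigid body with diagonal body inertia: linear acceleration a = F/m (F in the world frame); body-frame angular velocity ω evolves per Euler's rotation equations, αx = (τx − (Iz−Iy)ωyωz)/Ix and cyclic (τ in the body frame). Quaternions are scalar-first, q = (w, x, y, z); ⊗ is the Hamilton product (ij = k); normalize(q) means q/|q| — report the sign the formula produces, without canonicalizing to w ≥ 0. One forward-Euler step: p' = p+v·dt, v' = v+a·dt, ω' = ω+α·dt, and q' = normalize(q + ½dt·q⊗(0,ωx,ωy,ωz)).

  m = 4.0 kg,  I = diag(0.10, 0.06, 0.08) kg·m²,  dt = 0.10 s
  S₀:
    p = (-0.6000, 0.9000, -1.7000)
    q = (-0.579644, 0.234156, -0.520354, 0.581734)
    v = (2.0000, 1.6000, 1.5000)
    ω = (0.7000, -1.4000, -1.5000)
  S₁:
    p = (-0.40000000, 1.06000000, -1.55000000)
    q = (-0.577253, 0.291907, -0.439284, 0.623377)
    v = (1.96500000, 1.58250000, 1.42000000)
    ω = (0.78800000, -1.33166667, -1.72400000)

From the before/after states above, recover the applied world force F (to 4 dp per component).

F = (-1.4000, -0.7000, -3.2000)

Δv = v₁−v₀ = (-0.03500000, -0.01750000, -0.08000000)
m·(v₁−v₀)/dt = (-1.4000, -0.7000, -3.2000)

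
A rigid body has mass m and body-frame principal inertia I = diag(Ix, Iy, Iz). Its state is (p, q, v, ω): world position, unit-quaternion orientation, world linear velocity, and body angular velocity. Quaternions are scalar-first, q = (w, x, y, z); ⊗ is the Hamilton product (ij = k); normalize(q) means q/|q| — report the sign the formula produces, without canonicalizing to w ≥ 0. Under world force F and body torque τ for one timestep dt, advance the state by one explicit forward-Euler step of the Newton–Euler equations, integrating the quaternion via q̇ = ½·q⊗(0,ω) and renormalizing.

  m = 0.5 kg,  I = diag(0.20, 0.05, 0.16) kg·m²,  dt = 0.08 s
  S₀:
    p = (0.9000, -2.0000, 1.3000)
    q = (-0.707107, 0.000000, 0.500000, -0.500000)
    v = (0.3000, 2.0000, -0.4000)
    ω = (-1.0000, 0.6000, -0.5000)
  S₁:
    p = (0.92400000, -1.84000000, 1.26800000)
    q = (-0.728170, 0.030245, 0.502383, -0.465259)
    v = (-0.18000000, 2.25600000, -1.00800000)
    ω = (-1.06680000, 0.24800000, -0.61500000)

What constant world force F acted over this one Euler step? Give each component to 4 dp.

F = (-3.0000, 1.6000, -3.8000)

velocity change Δv = (-0.48000000, 0.25600000, -0.60800000)
F = m·Δv/dt = (-3.0000, 1.6000, -3.8000)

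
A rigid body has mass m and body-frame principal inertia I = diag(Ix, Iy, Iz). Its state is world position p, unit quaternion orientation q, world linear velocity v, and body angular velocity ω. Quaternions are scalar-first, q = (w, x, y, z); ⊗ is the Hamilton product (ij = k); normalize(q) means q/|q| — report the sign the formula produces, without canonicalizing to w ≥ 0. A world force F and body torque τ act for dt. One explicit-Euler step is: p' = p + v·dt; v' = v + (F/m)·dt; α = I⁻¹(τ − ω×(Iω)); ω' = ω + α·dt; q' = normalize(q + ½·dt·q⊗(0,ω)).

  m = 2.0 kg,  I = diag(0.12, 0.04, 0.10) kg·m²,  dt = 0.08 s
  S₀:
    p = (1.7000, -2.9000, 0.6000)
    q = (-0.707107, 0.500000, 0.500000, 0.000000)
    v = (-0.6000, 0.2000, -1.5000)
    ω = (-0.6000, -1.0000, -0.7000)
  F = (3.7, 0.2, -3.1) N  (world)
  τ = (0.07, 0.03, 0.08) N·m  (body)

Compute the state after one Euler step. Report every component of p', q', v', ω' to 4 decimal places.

p' = (1.6520, -2.8840, 0.4800)
q' = (-0.6741, 0.5022, 0.5415, 0.0118)
v' = (-0.4520, 0.2080, -1.6240)
ω' = (-0.5813, -0.9568, -0.5976)

precession coupling ω×(Iω) = (0.0420, 0.0084, -0.0480)
α = I⁻¹(τ − ω×Iω) = (0.2333, 0.5400, 1.2800)
ω + α·dt = (-0.5813, -0.9568, -0.5976)
2q̇ = q⊗(0,ω) = (0.8000000, 0.0742642, 1.0571070, 0.2949749)
q + ½dt·q⊗(0,ω), renormalized = (-0.6741, 0.5022, 0.5415, 0.0118)
p' = p + v·dt = (1.6520, -2.8840, 0.4800)
new velocity v' = (-0.4520, 0.2080, -1.6240)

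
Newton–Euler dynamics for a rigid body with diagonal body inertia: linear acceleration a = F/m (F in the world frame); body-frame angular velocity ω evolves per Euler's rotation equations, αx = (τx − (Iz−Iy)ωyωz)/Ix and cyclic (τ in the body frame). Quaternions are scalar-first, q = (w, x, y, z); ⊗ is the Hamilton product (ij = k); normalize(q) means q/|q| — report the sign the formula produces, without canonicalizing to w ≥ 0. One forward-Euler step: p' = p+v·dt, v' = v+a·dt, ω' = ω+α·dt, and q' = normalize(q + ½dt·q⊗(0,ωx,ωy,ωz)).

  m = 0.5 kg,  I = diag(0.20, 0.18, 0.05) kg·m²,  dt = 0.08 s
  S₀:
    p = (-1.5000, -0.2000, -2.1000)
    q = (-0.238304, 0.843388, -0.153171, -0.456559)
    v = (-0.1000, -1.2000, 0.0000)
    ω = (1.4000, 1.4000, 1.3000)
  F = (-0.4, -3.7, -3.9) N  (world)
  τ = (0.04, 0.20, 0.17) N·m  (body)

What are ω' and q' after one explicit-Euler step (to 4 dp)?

α = I⁻¹(τ − ω×Iω) = (1.3830, -0.4056, 4.1840)
new body rate ω' = (1.5106, 1.3676, 1.6347)
2q̇ = q⊗(0,ω) = (-0.3727771, 0.1064347, -2.0692126, 1.0853874)
q' = normalize(q + ½dt·q⊗(0,ω)) = (-0.2521, 0.8439, -0.2349, -0.4113)

ω' = (1.5106, 1.3676, 1.6347)
q' = (-0.2521, 0.8439, -0.2349, -0.4113)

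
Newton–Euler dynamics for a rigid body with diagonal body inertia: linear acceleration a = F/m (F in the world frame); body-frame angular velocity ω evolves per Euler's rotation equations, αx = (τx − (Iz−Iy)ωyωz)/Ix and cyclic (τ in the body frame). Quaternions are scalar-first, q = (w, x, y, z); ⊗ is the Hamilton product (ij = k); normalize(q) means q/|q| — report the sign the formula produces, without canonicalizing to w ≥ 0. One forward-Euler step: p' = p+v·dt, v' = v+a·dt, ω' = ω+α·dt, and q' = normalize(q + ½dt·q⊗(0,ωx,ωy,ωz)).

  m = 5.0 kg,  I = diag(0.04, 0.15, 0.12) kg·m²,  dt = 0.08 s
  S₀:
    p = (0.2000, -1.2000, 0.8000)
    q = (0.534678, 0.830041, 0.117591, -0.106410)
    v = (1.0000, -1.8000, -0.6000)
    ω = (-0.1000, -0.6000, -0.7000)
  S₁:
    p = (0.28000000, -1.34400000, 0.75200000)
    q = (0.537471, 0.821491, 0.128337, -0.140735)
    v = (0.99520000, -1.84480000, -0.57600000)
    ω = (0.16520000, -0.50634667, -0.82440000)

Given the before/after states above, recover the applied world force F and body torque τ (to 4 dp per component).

F = (-0.3000, -2.8000, 1.5000)
τ = (0.1200, 0.1700, -0.1800)

Δv = v₁−v₀ = (-0.00480000, -0.04480000, 0.02400000)
F = m·Δv/dt = (-0.3000, -2.8000, 1.5000)
ω₁ − ω₀ = (0.26520000, 0.09365333, -0.12440000)
gyro term ω₀×Iω₀ = (-0.0126, -0.0056, 0.0066)
τ = I·(Δω/dt) + ω₀×(Iω₀) = (0.1200, 0.1700, -0.1800)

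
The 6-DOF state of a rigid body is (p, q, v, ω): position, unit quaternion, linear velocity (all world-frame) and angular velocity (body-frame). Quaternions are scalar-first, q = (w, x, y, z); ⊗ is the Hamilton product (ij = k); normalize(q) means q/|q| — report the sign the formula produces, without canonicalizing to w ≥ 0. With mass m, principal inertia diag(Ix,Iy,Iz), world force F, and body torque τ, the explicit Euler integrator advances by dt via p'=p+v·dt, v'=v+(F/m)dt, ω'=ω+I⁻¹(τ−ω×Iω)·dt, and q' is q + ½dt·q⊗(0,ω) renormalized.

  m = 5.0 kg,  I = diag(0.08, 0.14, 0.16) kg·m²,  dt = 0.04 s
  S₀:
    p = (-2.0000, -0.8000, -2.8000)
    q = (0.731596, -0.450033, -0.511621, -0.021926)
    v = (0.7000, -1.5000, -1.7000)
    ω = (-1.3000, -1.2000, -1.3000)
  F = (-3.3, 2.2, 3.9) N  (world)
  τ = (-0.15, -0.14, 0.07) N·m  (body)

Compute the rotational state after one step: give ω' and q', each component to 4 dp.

ω' = (-1.3906, -1.2014, -1.3059)
q' = (0.7064, -0.4558, -0.5398, -0.0434)

α = I⁻¹(τ − ω×Iω) = (-2.2650, -0.0343, -0.1475)
ω' = ω + α·dt = (-1.3906, -1.2014, -1.3059)
2q̇ = q⊗(0,ω) = (-1.2274919, -0.3122787, -1.4344543, -1.0761425)
q + ½dt·q⊗(0,ω), renormalized = (0.7064, -0.4558, -0.5398, -0.0434)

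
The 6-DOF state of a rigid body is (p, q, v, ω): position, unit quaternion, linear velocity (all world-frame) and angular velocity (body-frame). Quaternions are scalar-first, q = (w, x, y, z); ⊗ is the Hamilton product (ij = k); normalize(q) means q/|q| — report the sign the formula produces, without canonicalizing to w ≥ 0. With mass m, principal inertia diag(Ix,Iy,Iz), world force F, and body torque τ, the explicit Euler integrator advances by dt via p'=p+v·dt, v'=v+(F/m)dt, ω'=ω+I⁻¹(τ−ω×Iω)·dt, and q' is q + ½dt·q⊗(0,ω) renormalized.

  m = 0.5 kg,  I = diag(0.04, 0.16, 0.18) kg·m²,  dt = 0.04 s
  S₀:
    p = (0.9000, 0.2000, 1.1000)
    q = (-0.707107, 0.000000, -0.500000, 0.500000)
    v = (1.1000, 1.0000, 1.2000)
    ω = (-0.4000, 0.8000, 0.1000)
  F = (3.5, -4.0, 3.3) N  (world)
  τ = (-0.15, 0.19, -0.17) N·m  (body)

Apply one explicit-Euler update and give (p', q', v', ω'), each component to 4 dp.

p' = (0.9440, 0.2400, 1.1480)
q' = (-0.7000, -0.0033, -0.5152, 0.4945)
v' = (1.3800, 0.6800, 1.4640)
ω' = (-0.5516, 0.8461, 0.0708)

α = I⁻¹(τ − ω×Iω) = (-3.7900, 1.1525, -0.7311)
ω + α·dt = (-0.5516, 0.8461, 0.0708)
q⊗(0,ω) = (0.3500000, -0.1671572, -0.7656856, -0.2707107)
updated quaternion q' = (-0.7000, -0.0033, -0.5152, 0.4945)
p' = p + v·dt = (0.9440, 0.2400, 1.1480)
new velocity v' = (1.3800, 0.6800, 1.4640)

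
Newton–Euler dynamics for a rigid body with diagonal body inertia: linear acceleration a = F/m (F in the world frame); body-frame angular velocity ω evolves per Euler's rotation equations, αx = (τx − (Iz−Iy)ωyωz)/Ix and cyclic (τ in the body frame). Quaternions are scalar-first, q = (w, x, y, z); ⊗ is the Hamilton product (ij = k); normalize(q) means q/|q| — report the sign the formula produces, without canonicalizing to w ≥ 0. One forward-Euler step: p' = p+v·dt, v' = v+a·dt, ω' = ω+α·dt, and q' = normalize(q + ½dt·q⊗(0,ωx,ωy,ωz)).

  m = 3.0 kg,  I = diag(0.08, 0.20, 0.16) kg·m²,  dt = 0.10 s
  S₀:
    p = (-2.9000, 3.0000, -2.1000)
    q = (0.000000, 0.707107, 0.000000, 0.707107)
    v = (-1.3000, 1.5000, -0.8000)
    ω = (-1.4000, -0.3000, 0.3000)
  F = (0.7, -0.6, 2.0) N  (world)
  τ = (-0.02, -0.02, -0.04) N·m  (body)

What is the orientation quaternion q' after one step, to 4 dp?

q' = (0.0388, 0.7158, -0.0599, 0.6946)

q⊗(0,ω) = (0.7778177, 0.2121321, -1.2020819, -0.2121321)
q + ½dt·q⊗(0,ω), renormalized = (0.0388, 0.7158, -0.0599, 0.6946)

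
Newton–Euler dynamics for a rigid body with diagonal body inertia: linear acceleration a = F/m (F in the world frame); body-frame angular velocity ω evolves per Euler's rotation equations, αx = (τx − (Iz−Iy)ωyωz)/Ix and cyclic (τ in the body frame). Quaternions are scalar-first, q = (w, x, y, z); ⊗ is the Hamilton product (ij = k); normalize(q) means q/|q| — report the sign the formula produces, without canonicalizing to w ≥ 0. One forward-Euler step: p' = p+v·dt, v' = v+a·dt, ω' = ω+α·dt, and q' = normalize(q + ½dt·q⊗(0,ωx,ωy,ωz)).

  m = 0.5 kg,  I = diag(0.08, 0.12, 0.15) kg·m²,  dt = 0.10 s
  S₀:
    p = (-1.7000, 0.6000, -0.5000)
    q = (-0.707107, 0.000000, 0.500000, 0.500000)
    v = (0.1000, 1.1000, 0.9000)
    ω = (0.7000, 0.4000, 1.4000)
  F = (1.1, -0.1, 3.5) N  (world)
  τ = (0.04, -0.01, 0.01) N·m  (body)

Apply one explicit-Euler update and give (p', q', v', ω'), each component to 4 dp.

angular accel α = (0.2900, 0.4883, -0.0080)
ω' = ω + α·dt = (0.7290, 0.4488, 1.3992)
q⊗(0,ω) = (-0.9000000, 0.0050251, 0.0671572, -1.3399498)
q + ½dt·q⊗(0,ω), renormalized = (-0.7497, 0.0003, 0.5017, 0.4316)
p' = p + v·dt = (-1.6900, 0.7100, -0.4100)
v + (F/m)dt = (0.3200, 1.0800, 1.6000)

p' = (-1.6900, 0.7100, -0.4100)
q' = (-0.7497, 0.0003, 0.5017, 0.4316)
v' = (0.3200, 1.0800, 1.6000)
ω' = (0.7290, 0.4488, 1.3992)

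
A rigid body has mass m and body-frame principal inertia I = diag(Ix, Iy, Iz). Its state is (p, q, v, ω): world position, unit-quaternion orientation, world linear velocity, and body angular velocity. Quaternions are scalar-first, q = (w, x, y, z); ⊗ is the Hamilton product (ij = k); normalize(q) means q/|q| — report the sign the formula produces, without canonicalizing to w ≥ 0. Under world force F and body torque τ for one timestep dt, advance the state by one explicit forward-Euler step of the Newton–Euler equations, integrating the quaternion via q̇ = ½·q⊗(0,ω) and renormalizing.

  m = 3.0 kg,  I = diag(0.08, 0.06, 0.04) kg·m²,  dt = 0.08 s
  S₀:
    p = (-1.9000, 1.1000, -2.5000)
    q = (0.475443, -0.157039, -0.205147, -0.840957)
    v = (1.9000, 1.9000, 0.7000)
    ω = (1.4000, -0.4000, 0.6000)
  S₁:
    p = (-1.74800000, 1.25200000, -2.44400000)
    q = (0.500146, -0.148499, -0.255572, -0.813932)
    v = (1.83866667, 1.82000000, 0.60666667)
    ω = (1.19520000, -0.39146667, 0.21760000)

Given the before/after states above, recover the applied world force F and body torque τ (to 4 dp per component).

F = (-2.3000, -3.0000, -3.5000)
τ = (-0.2000, 0.0400, -0.1800)

Δω = ω₁−ω₀ = (-0.20480000, 0.00853333, -0.38240000)
gyro term ω₀×Iω₀ = (0.0048, 0.0336, 0.0112)
τ = I·(Δω/dt) + ω₀×(Iω₀) = (-0.2000, 0.0400, -0.1800)
v₁ − v₀ = (-0.06133333, -0.08000000, -0.09333333)
applied force F = (-2.3000, -3.0000, -3.5000)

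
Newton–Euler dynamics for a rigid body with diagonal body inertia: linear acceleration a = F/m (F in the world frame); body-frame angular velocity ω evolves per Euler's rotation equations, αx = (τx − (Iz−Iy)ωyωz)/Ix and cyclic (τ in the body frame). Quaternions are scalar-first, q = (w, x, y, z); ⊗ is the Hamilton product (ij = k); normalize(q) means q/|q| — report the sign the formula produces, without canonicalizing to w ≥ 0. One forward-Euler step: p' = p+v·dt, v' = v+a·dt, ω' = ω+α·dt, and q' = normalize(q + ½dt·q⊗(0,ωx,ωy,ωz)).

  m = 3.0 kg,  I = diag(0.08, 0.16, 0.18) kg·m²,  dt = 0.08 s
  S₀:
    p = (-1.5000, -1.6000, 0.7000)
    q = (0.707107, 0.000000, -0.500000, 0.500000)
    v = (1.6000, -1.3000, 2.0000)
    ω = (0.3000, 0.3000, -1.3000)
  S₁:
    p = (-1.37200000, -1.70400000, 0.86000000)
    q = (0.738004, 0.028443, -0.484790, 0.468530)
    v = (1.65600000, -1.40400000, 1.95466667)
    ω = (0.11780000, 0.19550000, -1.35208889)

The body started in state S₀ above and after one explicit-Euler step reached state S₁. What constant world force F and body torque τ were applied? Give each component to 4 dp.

velocity change Δv = (0.05600000, -0.10400000, -0.04533333)
m·(v₁−v₀)/dt = (2.1000, -3.9000, -1.7000)
Δω = ω₁−ω₀ = (-0.18220000, -0.10450000, -0.05208889)
precession coupling = (-0.0078, 0.0390, 0.0072)
τ = I·(Δω/dt) + ω₀×(Iω₀) = (-0.1900, -0.1700, -0.1100)

F = (2.1000, -3.9000, -1.7000)
τ = (-0.1900, -0.1700, -0.1100)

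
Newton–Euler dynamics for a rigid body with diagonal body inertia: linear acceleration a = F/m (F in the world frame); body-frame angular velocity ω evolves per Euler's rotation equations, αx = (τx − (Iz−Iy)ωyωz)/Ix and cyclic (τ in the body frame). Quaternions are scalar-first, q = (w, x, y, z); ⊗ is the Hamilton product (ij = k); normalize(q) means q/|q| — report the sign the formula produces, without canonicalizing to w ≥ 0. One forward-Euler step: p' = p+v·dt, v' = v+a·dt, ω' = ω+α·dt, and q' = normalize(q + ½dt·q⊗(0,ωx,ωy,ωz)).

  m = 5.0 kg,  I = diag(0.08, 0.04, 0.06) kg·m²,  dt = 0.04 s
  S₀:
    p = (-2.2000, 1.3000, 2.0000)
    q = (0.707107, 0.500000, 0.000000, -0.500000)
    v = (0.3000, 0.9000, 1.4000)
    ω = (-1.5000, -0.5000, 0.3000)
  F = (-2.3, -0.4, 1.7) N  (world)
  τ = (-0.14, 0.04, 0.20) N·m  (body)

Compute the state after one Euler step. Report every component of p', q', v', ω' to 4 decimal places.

α = I⁻¹(τ − ω×Iω) = (-1.7125, 1.2250, 3.8333)
ω + α·dt = (-1.5685, -0.4510, 0.4533)
q⊗(0,ω) = (0.9000000, -1.3106605, 0.2464465, -0.0378679)
q + ½dt·q⊗(0,ω), renormalized = (0.7247, 0.4735, 0.0049, -0.5005)
new position p' = (-2.1880, 1.3360, 2.0560)
v' = v + a·dt = (0.2816, 0.8968, 1.4136)

p' = (-2.1880, 1.3360, 2.0560)
q' = (0.7247, 0.4735, 0.0049, -0.5005)
v' = (0.2816, 0.8968, 1.4136)
ω' = (-1.5685, -0.4510, 0.4533)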